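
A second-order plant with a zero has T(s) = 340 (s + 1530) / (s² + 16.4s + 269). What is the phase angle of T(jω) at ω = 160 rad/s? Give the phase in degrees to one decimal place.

∠(j160 + 1530) = arctan(160/1530) = 5.97°
∠[(j160)² + 16.4(j160) + 269] = ∠[-25331 + j2624] = 174.09°
∠T(j160) = 5.97° − 174.09° = -168.12°

-168.1 deg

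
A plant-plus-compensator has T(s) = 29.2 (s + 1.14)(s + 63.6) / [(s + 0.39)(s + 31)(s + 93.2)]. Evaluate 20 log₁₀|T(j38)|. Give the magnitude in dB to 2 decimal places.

-7.16 dB

|j38 + 1.14| = √(38² + 1.14²) = 38.02
|j38 + 63.6| = √(38² + 63.6²) = 74.09
|j38 + 0.39| = √(38² + 0.39²) = 38
|j38 + 31| = √(38² + 31²) = 49.04
|j38 + 93.2| = √(38² + 93.2²) = 100.6
|T(j38)| = 29.2 × 38.02 × 74.09 / (38 × 49.04 × 100.6) = 0.43846
20 log₁₀(0.43846) = -7.161 dB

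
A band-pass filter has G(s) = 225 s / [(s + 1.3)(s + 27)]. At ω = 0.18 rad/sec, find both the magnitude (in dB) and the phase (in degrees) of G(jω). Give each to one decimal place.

|j0.18| = 0.18
|j0.18 + 1.3| = √(0.18² + 1.3²) = 1.312
|j0.18 + 27| = √(0.18² + 27²) = 27
|G(j0.18)| = 225 × 0.18 / (1.312 × 27) = 1.1429
20 log₁₀(1.1429) = 1.16 dB
∠(j0.18) = 90.00°
∠(j0.18 + 1.3) = arctan(0.18/1.3) = 7.88°
∠(j0.18 + 27) = arctan(0.18/27) = 0.38°
∠G(j0.18) = 90.00° − (7.88° + 0.38°) = 81.73°

|G| = 1.2 dB, ∠G = 81.7°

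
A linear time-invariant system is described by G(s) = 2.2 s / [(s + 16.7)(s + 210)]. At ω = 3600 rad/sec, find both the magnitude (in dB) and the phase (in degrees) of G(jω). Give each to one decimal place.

|G| = -64.3 dB, ∠G = -86.4°

|j3600| = 3600
|j3600 + 16.7| = √(3600² + 16.7²) = 3600
|j3600 + 210| = √(3600² + 210²) = 3606
|G(j3600)| = 2.2 × 3600 / (3600 × 3606) = 0.00061007
20 log₁₀(0.00061007) = -64.29 dB
∠(j3600) = 90.00°
∠(j3600 + 16.7) = arctan(3600/16.7) = 89.73°
∠(j3600 + 210) = arctan(3600/210) = 86.66°
∠G(j3600) = 90.00° − (89.73° + 86.66°) = -86.40°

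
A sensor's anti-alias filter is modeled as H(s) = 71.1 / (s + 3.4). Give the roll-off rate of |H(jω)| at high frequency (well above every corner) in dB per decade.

-20 dB/decade

With 0 zeros and 1 pole, the high-frequency asymptotic slope is 20 × (0 − 1) = -20 dB/decade.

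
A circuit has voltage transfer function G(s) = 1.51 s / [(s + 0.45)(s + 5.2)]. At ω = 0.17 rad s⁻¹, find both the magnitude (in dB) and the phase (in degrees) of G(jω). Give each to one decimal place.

|G| = -19.8 dB, ∠G = 67.4°

|j0.17| = 0.17
|j0.17 + 0.45| = √(0.17² + 0.45²) = 0.481
|j0.17 + 5.2| = √(0.17² + 5.2²) = 5.203
|G(j0.17)| = 1.51 × 0.17 / (0.481 × 5.203) = 0.10257
20 log₁₀(0.10257) = -19.78 dB
∠(j0.17) = 90.00°
∠(j0.17 + 0.45) = arctan(0.17/0.45) = 20.70°
∠(j0.17 + 5.2) = arctan(0.17/5.2) = 1.87°
∠G(j0.17) = 90.00° − (20.70° + 1.87°) = 67.43°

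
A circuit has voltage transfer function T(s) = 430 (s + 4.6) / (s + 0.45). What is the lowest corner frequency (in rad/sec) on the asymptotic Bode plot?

Break frequencies occur at each pole and zero magnitude: 0.45 rad/sec, 4.6 rad/sec.
The lowest is 0.45 rad/sec.

0.45 rad/sec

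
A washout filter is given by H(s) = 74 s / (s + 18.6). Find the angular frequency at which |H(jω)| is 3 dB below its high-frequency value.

For a single-pole high-pass, the −3 dB point is at the pole: ω = 18.6 rad/s.

18.6 rad/s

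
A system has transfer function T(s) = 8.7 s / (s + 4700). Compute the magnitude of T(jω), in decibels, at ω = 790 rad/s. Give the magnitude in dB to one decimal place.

3.2 dB

|j790| = 790
|j790 + 4700| = √(790² + 4700²) = 4766
|T(j790)| = 8.7 × 790 / 4766 = 1.4421
20 log₁₀(1.4421) = 3.18 dB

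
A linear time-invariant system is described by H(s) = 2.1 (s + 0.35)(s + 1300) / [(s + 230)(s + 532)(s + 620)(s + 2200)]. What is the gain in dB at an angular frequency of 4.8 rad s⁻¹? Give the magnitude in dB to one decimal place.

-142.1 dB

|j4.8 + 0.35| = √(4.8² + 0.35²) = 4.813
|j4.8 + 1300| = √(4.8² + 1300²) = 1300
|j4.8 + 230| = √(4.8² + 230²) = 230.1
|j4.8 + 532| = √(4.8² + 532²) = 532
|j4.8 + 620| = √(4.8² + 620²) = 620
|j4.8 + 2200| = √(4.8² + 2200²) = 2200
|H(j4.8)| = 2.1 × 4.813 × 1300 / (230.1 × 532 × 620 × 2200) = 7.8701e-08
20 log₁₀(7.8701e-08) = -142.08 dB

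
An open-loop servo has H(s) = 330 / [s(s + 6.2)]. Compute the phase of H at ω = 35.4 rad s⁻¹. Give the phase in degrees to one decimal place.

∠(j35.4 + 6.2) = arctan(35.4/6.2) = 80.07°
∠(j35.4) = 90.00°
∠H(j35.4) = − (80.07° + 90.00°) = -170.07°

-170.1°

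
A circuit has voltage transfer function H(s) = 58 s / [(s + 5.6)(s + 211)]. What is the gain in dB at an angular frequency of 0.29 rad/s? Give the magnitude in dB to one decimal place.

-36.9 dB

|j0.29| = 0.29
|j0.29 + 5.6| = √(0.29² + 5.6²) = 5.608
|j0.29 + 211| = √(0.29² + 211²) = 211
|H(j0.29)| = 58 × 0.29 / (5.608 × 211) = 0.014216
20 log₁₀(0.014216) = -36.94 dB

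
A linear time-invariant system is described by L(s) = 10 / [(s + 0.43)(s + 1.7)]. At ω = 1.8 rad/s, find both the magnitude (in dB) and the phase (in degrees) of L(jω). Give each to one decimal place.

|j1.8 + 0.43| = √(1.8² + 0.43²) = 1.851
|j1.8 + 1.7| = √(1.8² + 1.7²) = 2.476
|L(j1.8)| = 10 / (1.851 × 2.476) = 2.1825
20 log₁₀(2.1825) = 6.78 dB
∠(j1.8 + 0.43) = arctan(1.8/0.43) = 76.56°
∠(j1.8 + 1.7) = arctan(1.8/1.7) = 46.64°
∠L(j1.8) = − (76.56° + 46.64°) = -123.20°

|L| = 6.8 dB, ∠L = -123.2°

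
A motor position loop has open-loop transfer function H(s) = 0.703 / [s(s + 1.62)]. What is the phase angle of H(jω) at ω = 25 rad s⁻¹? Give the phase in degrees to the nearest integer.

-176°

∠(j25 + 1.62) = arctan(25/1.62) = 86.29°
∠(j25) = 90.00°
∠H(j25) = − (86.29° + 90.00°) = -176.29°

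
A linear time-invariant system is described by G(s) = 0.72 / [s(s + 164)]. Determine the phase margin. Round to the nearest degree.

90 deg

Gain crossover: |G(jω)| = 1 at ω ≈ 0.00439 rad/sec.
∠G(j0.00439) = −90° − arctan(0.00439/164) ≈ -90.00°
PM = 180° + (-90.00°) = 90.00°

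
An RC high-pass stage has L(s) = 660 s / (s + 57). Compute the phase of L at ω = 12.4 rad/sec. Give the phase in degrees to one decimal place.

77.7 deg

∠(j12.4) = 90.00°
∠(j12.4 + 57) = arctan(12.4/57) = 12.27°
∠L(j12.4) = 90.00° − 12.27° = 77.73°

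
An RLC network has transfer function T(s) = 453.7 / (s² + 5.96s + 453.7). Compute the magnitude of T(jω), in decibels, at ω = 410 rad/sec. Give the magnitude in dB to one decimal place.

-51.4 dB

|(j410)² + 5.96(j410) + 453.7| = |-1.6765e+05 + j2443.6| = 1.677e+05
|T(j410)| = 453.7 / 1.677e+05 = 0.002706
20 log₁₀(0.002706) = -51.35 dB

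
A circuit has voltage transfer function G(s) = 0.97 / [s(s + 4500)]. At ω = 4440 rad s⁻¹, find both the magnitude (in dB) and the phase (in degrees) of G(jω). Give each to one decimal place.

|j4440 + 4500| = √(4440² + 4500²) = 6322
|j4440| = 4440
|G(j4440)| = 0.97 / (6322 × 4440) = 3.4559e-08
20 log₁₀(3.4559e-08) = -149.23 dB
∠(j4440 + 4500) = arctan(4440/4500) = 44.62°
∠(j4440) = 90.00°
∠G(j4440) = − (44.62° + 90.00°) = -134.62°

|G| = -149.2 dB, ∠G = -134.6 deg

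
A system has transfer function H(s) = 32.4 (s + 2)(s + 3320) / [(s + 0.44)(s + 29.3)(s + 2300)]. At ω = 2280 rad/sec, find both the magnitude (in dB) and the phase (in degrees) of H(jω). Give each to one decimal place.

|j2280 + 2| = √(2280² + 2²) = 2280
|j2280 + 3320| = √(2280² + 3320²) = 4028
|j2280 + 0.44| = √(2280² + 0.44²) = 2280
|j2280 + 29.3| = √(2280² + 29.3²) = 2280
|j2280 + 2300| = √(2280² + 2300²) = 3239
|H(j2280)| = 32.4 × 2280 × 4028 / (2280 × 2280 × 3239) = 0.017671
20 log₁₀(0.017671) = -35.05 dB
∠(j2280 + 2) = arctan(2280/2) = 89.95°
∠(j2280 + 3320) = arctan(2280/3320) = 34.48°
∠(j2280 + 0.44) = arctan(2280/0.44) = 89.99°
∠(j2280 + 29.3) = arctan(2280/29.3) = 89.26°
∠(j2280 + 2300) = arctan(2280/2300) = 44.75°
∠H(j2280) = 89.95° + 34.48° − (89.99° + 89.26° + 44.75°) = -99.57°

|H| = -35.1 dB, ∠H = -99.6 deg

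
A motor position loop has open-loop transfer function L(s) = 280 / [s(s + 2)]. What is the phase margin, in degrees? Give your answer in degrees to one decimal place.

6.8 deg

Gain crossover: |L(jω)| = 1 at ω ≈ 16.7 rad/s.
∠L(j16.7) = −90° − arctan(16.7/2) ≈ -173.16°
PM = 180° + (-173.16°) = 6.84°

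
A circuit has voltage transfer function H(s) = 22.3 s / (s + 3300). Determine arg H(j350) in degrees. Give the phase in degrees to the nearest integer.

84°

∠(j350) = 90.00°
∠(j350 + 3300) = arctan(350/3300) = 6.05°
∠H(j350) = 90.00° − 6.05° = 83.95°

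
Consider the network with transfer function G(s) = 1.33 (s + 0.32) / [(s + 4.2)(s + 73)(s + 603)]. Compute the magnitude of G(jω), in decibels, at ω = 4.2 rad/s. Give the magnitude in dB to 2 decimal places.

-93.40 dB

|j4.2 + 0.32| = √(4.2² + 0.32²) = 4.212
|j4.2 + 4.2| = √(4.2² + 4.2²) = 5.94
|j4.2 + 73| = √(4.2² + 73²) = 73.12
|j4.2 + 603| = √(4.2² + 603²) = 603
|G(j4.2)| = 1.33 × 4.212 / (5.94 × 73.12 × 603) = 2.1391e-05
20 log₁₀(2.1391e-05) = -93.395 dB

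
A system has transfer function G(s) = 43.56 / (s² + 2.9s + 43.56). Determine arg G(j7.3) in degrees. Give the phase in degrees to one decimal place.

∠[(j7.3)² + 2.9(j7.3) + 43.56] = ∠[-9.73 + j21.17] = 114.68°
∠G(j7.3) = −114.68° = -114.68°

-114.7 deg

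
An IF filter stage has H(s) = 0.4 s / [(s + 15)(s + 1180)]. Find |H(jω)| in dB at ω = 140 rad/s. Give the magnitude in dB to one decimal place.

-69.5 dB

|j140| = 140
|j140 + 15| = √(140² + 15²) = 140.8
|j140 + 1180| = √(140² + 1180²) = 1188
|H(j140)| = 0.4 × 140 / (140.8 × 1188) = 0.00033471
20 log₁₀(0.00033471) = -69.51 dB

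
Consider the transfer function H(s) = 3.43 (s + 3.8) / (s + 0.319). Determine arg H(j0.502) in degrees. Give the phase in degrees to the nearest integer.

∠(j0.502 + 3.8) = arctan(0.502/3.8) = 7.53°
∠(j0.502 + 0.319) = arctan(0.502/0.319) = 57.57°
∠H(j0.502) = 7.53° − 57.57° = -50.04°

-50°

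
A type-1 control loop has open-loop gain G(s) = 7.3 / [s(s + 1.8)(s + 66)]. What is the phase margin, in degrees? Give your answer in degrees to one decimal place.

Gain crossover: |G(jω)| = 1 at ω ≈ 0.0614 rad/sec.
∠G(j0.0614) = −90° − arctan(0.0614/1.8) − arctan(0.0614/66) ≈ -92.01°
PM = 180° + (-92.01°) = 87.99°

88.0 deg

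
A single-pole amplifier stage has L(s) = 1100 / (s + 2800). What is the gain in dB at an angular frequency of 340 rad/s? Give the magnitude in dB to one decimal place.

|j340 + 2800| = √(340² + 2800²) = 2821
|L(j340)| = 1100 / 2821 = 0.38999
20 log₁₀(0.38999) = -8.18 dB

-8.2 dB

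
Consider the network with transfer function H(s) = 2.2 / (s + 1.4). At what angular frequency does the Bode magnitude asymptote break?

The single real pole at s = −1.4 gives a corner at ω = 1.4 rad s⁻¹.

1.4 rad s⁻¹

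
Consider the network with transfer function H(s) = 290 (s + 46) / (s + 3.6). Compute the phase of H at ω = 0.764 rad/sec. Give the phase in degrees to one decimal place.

-11.0°

∠(j0.764 + 46) = arctan(0.764/46) = 0.95°
∠(j0.764 + 3.6) = arctan(0.764/3.6) = 11.98°
∠H(j0.764) = 0.95° − 11.98° = -11.03°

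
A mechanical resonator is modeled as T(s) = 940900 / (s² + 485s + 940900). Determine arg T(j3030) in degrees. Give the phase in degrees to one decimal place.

-169.9°

∠[(j3030)² + 485(j3030) + 940900] = ∠[-8.24e+06 + j1.4696e+06] = 169.89°
∠T(j3030) = −169.89° = -169.89°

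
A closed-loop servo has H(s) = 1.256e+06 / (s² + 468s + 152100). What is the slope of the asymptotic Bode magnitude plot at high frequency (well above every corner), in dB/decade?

-40 dB/decade

With 0 zeros and 2 poles, the high-frequency asymptotic slope is 20 × (0 − 2) = -40 dB/decade.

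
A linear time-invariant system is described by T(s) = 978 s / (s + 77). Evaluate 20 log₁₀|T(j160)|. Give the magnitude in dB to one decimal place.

58.9 dB

|j160| = 160
|j160 + 77| = √(160² + 77²) = 177.6
|T(j160)| = 978 × 160 / 177.6 = 881.26
20 log₁₀(881.26) = 58.90 dB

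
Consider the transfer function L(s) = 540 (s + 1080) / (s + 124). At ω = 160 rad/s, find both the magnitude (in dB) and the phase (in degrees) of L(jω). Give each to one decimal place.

|j160 + 1080| = √(160² + 1080²) = 1092
|j160 + 124| = √(160² + 124²) = 202.4
|L(j160)| = 540 × 1092 / 202.4 = 2912.5
20 log₁₀(2912.5) = 69.29 dB
∠(j160 + 1080) = arctan(160/1080) = 8.43°
∠(j160 + 124) = arctan(160/124) = 52.22°
∠L(j160) = 8.43° − 52.22° = -43.80°

|L| = 69.3 dB, ∠L = -43.8 deg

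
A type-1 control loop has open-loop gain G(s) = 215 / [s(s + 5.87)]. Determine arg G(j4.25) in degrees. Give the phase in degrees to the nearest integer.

∠(j4.25 + 5.87) = arctan(4.25/5.87) = 35.91°
∠(j4.25) = 90.00°
∠G(j4.25) = − (35.91° + 90.00°) = -125.91°

-126°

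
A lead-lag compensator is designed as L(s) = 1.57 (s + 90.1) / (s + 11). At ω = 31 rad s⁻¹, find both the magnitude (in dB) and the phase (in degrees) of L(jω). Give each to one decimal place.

|L| = 13.2 dB, ∠L = -51.5 deg

|j31 + 90.1| = √(31² + 90.1²) = 95.28
|j31 + 11| = √(31² + 11²) = 32.89
|L(j31)| = 1.57 × 95.28 / 32.89 = 4.5478
20 log₁₀(4.5478) = 13.16 dB
∠(j31 + 90.1) = arctan(31/90.1) = 18.99°
∠(j31 + 11) = arctan(31/11) = 70.46°
∠L(j31) = 18.99° − 70.46° = -51.48°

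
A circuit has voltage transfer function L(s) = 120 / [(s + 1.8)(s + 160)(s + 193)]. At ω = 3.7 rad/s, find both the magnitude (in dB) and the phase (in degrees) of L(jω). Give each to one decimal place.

|L| = -60.5 dB, ∠L = -66.5 deg

|j3.7 + 1.8| = √(3.7² + 1.8²) = 4.115
|j3.7 + 160| = √(3.7² + 160²) = 160
|j3.7 + 193| = √(3.7² + 193²) = 193
|L(j3.7)| = 120 / (4.115 × 160 × 193) = 0.00094402
20 log₁₀(0.00094402) = -60.50 dB
∠(j3.7 + 1.8) = arctan(3.7/1.8) = 64.06°
∠(j3.7 + 160) = arctan(3.7/160) = 1.32°
∠(j3.7 + 193) = arctan(3.7/193) = 1.10°
∠L(j3.7) = − (64.06° + 1.32° + 1.10°) = -66.48°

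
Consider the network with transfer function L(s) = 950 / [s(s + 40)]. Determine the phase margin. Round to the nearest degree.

Gain crossover: |L(jω)| = 1 at ω ≈ 21 rad/s.
∠L(j21) = −90° − arctan(21/40) ≈ -117.73°
PM = 180° + (-117.73°) = 62.27°

62°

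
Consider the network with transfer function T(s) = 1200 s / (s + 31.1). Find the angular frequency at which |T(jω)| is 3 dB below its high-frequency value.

31.1 rad/s

For a single-pole high-pass, the −3 dB point is at the pole: ω = 31.1 rad/s.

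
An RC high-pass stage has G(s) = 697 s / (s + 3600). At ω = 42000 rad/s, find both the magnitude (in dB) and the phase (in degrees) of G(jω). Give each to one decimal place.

|G| = 56.8 dB, ∠G = 4.9°

|j42000| = 4.2e+04
|j42000 + 3600| = √(42000² + 3600²) = 4.215e+04
|G(j42000)| = 697 × 4.2e+04 / 4.215e+04 = 694.45
20 log₁₀(694.45) = 56.83 dB
∠(j42000) = 90.00°
∠(j42000 + 3600) = arctan(42000/3600) = 85.10°
∠G(j42000) = 90.00° − 85.10° = 4.90°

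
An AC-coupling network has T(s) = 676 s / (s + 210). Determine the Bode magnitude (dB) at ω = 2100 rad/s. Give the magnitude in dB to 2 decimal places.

|j2100| = 2100
|j2100 + 210| = √(2100² + 210²) = 2110
|T(j2100)| = 676 × 2100 / 2110 = 672.65
20 log₁₀(672.65) = 56.556 dB

56.56 dB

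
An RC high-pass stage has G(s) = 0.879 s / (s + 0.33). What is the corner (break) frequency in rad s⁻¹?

The single real pole at s = −0.33 gives a corner at ω = 0.33 rad s⁻¹.

0.33 rad s⁻¹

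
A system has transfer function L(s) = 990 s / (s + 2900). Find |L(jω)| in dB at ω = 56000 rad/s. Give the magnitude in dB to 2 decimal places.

|j56000| = 5.6e+04
|j56000 + 2900| = √(56000² + 2900²) = 5.608e+04
|L(j56000)| = 990 × 5.6e+04 / 5.608e+04 = 988.68
20 log₁₀(988.68) = 59.901 dB

59.90 dB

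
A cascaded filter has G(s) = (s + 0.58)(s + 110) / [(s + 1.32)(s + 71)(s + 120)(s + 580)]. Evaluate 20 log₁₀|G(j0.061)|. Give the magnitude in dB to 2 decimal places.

-100.15 dB

|j0.061 + 0.58| = √(0.061² + 0.58²) = 0.5832
|j0.061 + 110| = √(0.061² + 110²) = 110
|j0.061 + 1.32| = √(0.061² + 1.32²) = 1.321
|j0.061 + 71| = √(0.061² + 71²) = 71
|j0.061 + 120| = √(0.061² + 120²) = 120
|j0.061 + 580| = √(0.061² + 580²) = 580
|G(j0.061)| = 1 × 0.5832 × 110 / (1.321 × 71 × 120 × 580) = 9.8244e-06
20 log₁₀(9.8244e-06) = -100.154 dB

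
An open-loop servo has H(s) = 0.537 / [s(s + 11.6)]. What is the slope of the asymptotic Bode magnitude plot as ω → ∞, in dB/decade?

With 0 zeros and 2 poles, the high-frequency asymptotic slope is 20 × (0 − 2) = -40 dB/decade.

-40 dB/decade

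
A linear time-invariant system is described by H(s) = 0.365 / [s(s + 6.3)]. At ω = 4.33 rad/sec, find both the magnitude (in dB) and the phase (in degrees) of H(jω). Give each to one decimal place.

|j4.33 + 6.3| = √(4.33² + 6.3²) = 7.645
|j4.33| = 4.33
|H(j4.33)| = 0.365 / (7.645 × 4.33) = 0.011027
20 log₁₀(0.011027) = -39.15 dB
∠(j4.33 + 6.3) = arctan(4.33/6.3) = 34.50°
∠(j4.33) = 90.00°
∠H(j4.33) = − (34.50° + 90.00°) = -124.50°

|H| = -39.2 dB, ∠H = -124.5°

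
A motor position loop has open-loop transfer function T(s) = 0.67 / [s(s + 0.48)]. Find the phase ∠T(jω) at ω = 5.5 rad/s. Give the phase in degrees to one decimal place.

∠(j5.5 + 0.48) = arctan(5.5/0.48) = 85.01°
∠(j5.5) = 90.00°
∠T(j5.5) = − (85.01° + 90.00°) = -175.01°

-175.0 deg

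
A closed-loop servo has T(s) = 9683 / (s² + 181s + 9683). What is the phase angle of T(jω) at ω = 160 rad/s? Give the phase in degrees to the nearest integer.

∠[(j160)² + 181(j160) + 9683] = ∠[-15917 + j28960] = 118.79°
∠T(j160) = −118.79° = -118.79°

-119°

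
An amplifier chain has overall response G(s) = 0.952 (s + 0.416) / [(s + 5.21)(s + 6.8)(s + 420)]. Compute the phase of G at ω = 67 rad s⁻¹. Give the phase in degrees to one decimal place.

-89.2°

∠(j67 + 0.416) = arctan(67/0.416) = 89.64°
∠(j67 + 5.21) = arctan(67/5.21) = 85.55°
∠(j67 + 6.8) = arctan(67/6.8) = 84.20°
∠(j67 + 420) = arctan(67/420) = 9.06°
∠G(j67) = 89.64° − (85.55° + 84.20° + 9.06°) = -89.18°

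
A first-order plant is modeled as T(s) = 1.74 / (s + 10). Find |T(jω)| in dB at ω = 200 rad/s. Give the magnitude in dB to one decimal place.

|j200 + 10| = √(200² + 10²) = 200.2
|T(j200)| = 1.74 / 200.2 = 0.0086891
20 log₁₀(0.0086891) = -41.22 dB

-41.2 dB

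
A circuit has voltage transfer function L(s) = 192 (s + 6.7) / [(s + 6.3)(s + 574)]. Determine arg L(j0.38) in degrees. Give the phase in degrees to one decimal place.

∠(j0.38 + 6.7) = arctan(0.38/6.7) = 3.25°
∠(j0.38 + 6.3) = arctan(0.38/6.3) = 3.45°
∠(j0.38 + 574) = arctan(0.38/574) = 0.04°
∠L(j0.38) = 3.25° − (3.45° + 0.04°) = -0.24°

-0.2 deg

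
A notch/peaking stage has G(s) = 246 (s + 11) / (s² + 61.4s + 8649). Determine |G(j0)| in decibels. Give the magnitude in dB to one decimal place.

-10.1 dB

G(0) = 246 × 11 / 8649 = 0.31287
20 log₁₀(0.31287) = -10.09 dB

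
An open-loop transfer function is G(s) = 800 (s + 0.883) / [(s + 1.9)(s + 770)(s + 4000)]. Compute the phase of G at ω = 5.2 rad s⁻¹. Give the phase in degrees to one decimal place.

∠(j5.2 + 0.883) = arctan(5.2/0.883) = 80.36°
∠(j5.2 + 1.9) = arctan(5.2/1.9) = 69.93°
∠(j5.2 + 770) = arctan(5.2/770) = 0.39°
∠(j5.2 + 4000) = arctan(5.2/4000) = 0.07°
∠G(j5.2) = 80.36° − (69.93° + 0.39° + 0.07°) = 9.97°

10.0 deg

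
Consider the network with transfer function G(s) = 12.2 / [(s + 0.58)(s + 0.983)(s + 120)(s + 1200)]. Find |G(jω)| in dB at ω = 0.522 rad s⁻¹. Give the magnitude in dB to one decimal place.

|j0.522 + 0.58| = √(0.522² + 0.58²) = 0.7803
|j0.522 + 0.983| = √(0.522² + 0.983²) = 1.113
|j0.522 + 120| = √(0.522² + 120²) = 120
|j0.522 + 1200| = √(0.522² + 1200²) = 1200
|G(j0.522)| = 12.2 / (0.7803 × 1.113 × 120 × 1200) = 9.7551e-05
20 log₁₀(9.7551e-05) = -80.22 dB

-80.2 dB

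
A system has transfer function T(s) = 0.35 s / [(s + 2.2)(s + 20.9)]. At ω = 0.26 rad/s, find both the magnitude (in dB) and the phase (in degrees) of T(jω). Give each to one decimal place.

|j0.26| = 0.26
|j0.26 + 2.2| = √(0.26² + 2.2²) = 2.215
|j0.26 + 20.9| = √(0.26² + 20.9²) = 20.9
|T(j0.26)| = 0.35 × 0.26 / (2.215 × 20.9) = 0.0019653
20 log₁₀(0.0019653) = -54.13 dB
∠(j0.26) = 90.00°
∠(j0.26 + 2.2) = arctan(0.26/2.2) = 6.74°
∠(j0.26 + 20.9) = arctan(0.26/20.9) = 0.71°
∠T(j0.26) = 90.00° − (6.74° + 0.71°) = 82.55°

|T| = -54.1 dB, ∠T = 82.5°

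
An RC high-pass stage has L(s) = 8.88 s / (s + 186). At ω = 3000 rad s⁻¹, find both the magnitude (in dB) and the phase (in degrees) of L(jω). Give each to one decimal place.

|L| = 19.0 dB, ∠L = 3.5 deg

|j3000| = 3000
|j3000 + 186| = √(3000² + 186²) = 3006
|L(j3000)| = 8.88 × 3000 / 3006 = 8.863
20 log₁₀(8.863) = 18.95 dB
∠(j3000) = 90.00°
∠(j3000 + 186) = arctan(3000/186) = 86.45°
∠L(j3000) = 90.00° − 86.45° = 3.55°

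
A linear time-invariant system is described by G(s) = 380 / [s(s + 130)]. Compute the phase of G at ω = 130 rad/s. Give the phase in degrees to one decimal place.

-135.0°

∠(j130 + 130) = arctan(130/130) = 45.00°
∠(j130) = 90.00°
∠G(j130) = − (45.00° + 90.00°) = -135.00°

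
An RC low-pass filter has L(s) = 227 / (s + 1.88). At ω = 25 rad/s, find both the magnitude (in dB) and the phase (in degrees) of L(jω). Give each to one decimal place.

|j25 + 1.88| = √(25² + 1.88²) = 25.07
|L(j25)| = 227 / 25.07 = 9.0544
20 log₁₀(9.0544) = 19.14 dB
∠(j25 + 1.88) = arctan(25/1.88) = 85.70°
∠L(j25) = −85.70° = -85.70°

|L| = 19.1 dB, ∠L = -85.7°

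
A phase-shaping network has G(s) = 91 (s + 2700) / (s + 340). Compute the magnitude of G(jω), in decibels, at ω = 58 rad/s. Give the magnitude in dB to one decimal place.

57.1 dB

|j58 + 2700| = √(58² + 2700²) = 2701
|j58 + 340| = √(58² + 340²) = 344.9
|G(j58)| = 91 × 2701 / 344.9 = 712.52
20 log₁₀(712.52) = 57.06 dB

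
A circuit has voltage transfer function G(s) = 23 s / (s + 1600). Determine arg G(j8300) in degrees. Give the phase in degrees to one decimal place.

∠(j8300) = 90.00°
∠(j8300 + 1600) = arctan(8300/1600) = 79.09°
∠G(j8300) = 90.00° − 79.09° = 10.91°

10.9°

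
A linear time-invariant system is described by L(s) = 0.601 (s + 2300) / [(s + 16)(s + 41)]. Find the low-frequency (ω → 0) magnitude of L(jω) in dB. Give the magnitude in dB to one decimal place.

6.5 dB

L(0) = 0.601 × 2300 / (16 × 41) = 2.1072
20 log₁₀(2.1072) = 6.47 dB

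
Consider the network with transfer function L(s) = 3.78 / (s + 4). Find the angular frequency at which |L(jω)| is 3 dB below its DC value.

4 rad/sec

For a single-pole low-pass, the −3 dB point is at the pole: ω = 4 rad/sec.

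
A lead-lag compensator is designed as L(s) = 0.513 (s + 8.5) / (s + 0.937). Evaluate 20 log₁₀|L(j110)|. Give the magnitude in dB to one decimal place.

|j110 + 8.5| = √(110² + 8.5²) = 110.3
|j110 + 0.937| = √(110² + 0.937²) = 110
|L(j110)| = 0.513 × 110.3 / 110 = 0.51451
20 log₁₀(0.51451) = -5.77 dB

-5.8 dB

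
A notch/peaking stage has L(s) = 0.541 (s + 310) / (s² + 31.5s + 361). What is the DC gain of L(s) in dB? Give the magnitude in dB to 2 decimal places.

L(0) = 0.541 × 310 / 361 = 0.46457
20 log₁₀(0.46457) = -6.659 dB

-6.66 dB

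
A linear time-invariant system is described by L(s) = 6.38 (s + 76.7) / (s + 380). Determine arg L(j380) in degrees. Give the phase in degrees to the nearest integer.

34°

∠(j380 + 76.7) = arctan(380/76.7) = 78.59°
∠(j380 + 380) = arctan(380/380) = 45.00°
∠L(j380) = 78.59° − 45.00° = 33.59°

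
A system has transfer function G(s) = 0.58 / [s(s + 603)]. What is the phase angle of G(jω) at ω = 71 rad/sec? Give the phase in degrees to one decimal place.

∠(j71 + 603) = arctan(71/603) = 6.72°
∠(j71) = 90.00°
∠G(j71) = − (6.72° + 90.00°) = -96.72°

-96.7°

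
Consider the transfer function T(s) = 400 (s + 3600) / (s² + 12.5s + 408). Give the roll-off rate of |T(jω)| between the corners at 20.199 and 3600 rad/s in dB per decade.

-40 dB/decade

In this band the factors already past their corner are: complex pole pair at ωₙ ≈ 20.2; net slope = -40 dB/decade.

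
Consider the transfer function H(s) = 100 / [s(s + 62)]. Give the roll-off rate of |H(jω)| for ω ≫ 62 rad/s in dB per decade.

With 0 zeros and 2 poles, the high-frequency asymptotic slope is 20 × (0 − 2) = -40 dB/decade.

-40 dB/decade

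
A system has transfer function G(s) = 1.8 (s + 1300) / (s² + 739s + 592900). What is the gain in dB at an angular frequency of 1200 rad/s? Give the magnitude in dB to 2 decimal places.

-51.71 dB

|j1200 + 1300| = √(1200² + 1300²) = 1769
|(j1200)² + 739(j1200) + 592900| = |-8.471e+05 + j8.868e+05| = 1.226e+06
|G(j1200)| = 1.8 × 1769 / 1.226e+06 = 0.0025967
20 log₁₀(0.0025967) = -51.712 dB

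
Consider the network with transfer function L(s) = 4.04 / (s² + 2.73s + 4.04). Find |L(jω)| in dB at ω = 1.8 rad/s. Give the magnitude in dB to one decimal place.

|(j1.8)² + 2.73(j1.8) + 4.04| = |0.8 + j4.914| = 4.979
|L(j1.8)| = 4.04 / 4.979 = 0.81146
20 log₁₀(0.81146) = -1.81 dB

-1.8 dB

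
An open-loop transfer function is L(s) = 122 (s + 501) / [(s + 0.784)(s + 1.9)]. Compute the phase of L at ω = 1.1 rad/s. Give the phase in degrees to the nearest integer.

∠(j1.1 + 501) = arctan(1.1/501) = 0.13°
∠(j1.1 + 0.784) = arctan(1.1/0.784) = 54.52°
∠(j1.1 + 1.9) = arctan(1.1/1.9) = 30.07°
∠L(j1.1) = 0.13° − (54.52° + 30.07°) = -84.46°

-84°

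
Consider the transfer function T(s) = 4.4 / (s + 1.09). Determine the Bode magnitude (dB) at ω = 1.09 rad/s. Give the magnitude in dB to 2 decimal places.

|j1.09 + 1.09| = √(1.09² + 1.09²) = 1.541
|T(j1.09)| = 4.4 / 1.541 = 2.8544
20 log₁₀(2.8544) = 9.110 dB

9.11 dB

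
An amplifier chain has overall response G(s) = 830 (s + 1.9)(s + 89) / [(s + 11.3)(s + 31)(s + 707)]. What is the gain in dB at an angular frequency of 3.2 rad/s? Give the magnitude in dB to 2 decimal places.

|j3.2 + 1.9| = √(3.2² + 1.9²) = 3.722
|j3.2 + 89| = √(3.2² + 89²) = 89.06
|j3.2 + 11.3| = √(3.2² + 11.3²) = 11.74
|j3.2 + 31| = √(3.2² + 31²) = 31.16
|j3.2 + 707| = √(3.2² + 707²) = 707
|G(j3.2)| = 830 × 3.722 × 89.06 / (11.74 × 31.16 × 707) = 1.0631
20 log₁₀(1.0631) = 0.531 dB

0.53 dB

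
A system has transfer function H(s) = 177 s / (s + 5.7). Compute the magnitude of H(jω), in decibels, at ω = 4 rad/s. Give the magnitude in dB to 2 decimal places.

40.14 dB

|j4| = 4
|j4 + 5.7| = √(4² + 5.7²) = 6.963
|H(j4)| = 177 × 4 / 6.963 = 101.67
20 log₁₀(101.67) = 40.144 dB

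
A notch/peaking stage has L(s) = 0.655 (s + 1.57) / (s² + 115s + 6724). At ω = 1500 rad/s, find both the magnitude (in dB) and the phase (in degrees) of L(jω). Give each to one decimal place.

|L| = -67.2 dB, ∠L = -85.7°

|j1500 + 1.57| = √(1500² + 1.57²) = 1500
|(j1500)² + 115(j1500) + 6724| = |-2.2433e+06 + j1.725e+05| = 2.25e+06
|L(j1500)| = 0.655 × 1500 / 2.25e+06 = 0.00043669
20 log₁₀(0.00043669) = -67.20 dB
∠(j1500 + 1.57) = arctan(1500/1.57) = 89.94°
∠[(j1500)² + 115(j1500) + 6724] = ∠[-2.2433e+06 + j1.725e+05] = 175.60°
∠L(j1500) = 89.94° − 175.60° = -85.66°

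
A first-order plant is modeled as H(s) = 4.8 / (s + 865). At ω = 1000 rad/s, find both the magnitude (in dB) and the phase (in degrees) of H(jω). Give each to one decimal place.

|j1000 + 865| = √(1000² + 865²) = 1322
|H(j1000)| = 4.8 / 1322 = 0.0036303
20 log₁₀(0.0036303) = -48.80 dB
∠(j1000 + 865) = arctan(1000/865) = 49.14°
∠H(j1000) = −49.14° = -49.14°

|H| = -48.8 dB, ∠H = -49.1°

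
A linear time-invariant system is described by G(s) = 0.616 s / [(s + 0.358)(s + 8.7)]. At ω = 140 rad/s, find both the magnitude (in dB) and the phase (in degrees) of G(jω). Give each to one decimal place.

|G| = -47.1 dB, ∠G = -86.3°

|j140| = 140
|j140 + 0.358| = √(140² + 0.358²) = 140
|j140 + 8.7| = √(140² + 8.7²) = 140.3
|G(j140)| = 0.616 × 140 / (140 × 140.3) = 0.0043915
20 log₁₀(0.0043915) = -47.15 dB
∠(j140) = 90.00°
∠(j140 + 0.358) = arctan(140/0.358) = 89.85°
∠(j140 + 8.7) = arctan(140/8.7) = 86.44°
∠G(j140) = 90.00° − (89.85° + 86.44°) = -86.30°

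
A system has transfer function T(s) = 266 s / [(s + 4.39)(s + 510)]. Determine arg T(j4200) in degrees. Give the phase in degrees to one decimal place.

-83.0°

∠(j4200) = 90.00°
∠(j4200 + 4.39) = arctan(4200/4.39) = 89.94°
∠(j4200 + 510) = arctan(4200/510) = 83.08°
∠T(j4200) = 90.00° − (89.94° + 83.08°) = -83.02°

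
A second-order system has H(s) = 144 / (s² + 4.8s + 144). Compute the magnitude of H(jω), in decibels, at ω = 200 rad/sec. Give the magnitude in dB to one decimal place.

-48.8 dB

|(j200)² + 4.8(j200) + 144| = |-39856 + j960| = 3.987e+04
|H(j200)| = 144 / 3.987e+04 = 0.003612
20 log₁₀(0.003612) = -48.85 dB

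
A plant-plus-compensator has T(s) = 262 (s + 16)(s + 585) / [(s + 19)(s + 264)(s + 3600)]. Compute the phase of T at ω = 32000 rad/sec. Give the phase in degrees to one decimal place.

-84.2°

∠(j32000 + 16) = arctan(32000/16) = 89.97°
∠(j32000 + 585) = arctan(32000/585) = 88.95°
∠(j32000 + 19) = arctan(32000/19) = 89.97°
∠(j32000 + 264) = arctan(32000/264) = 89.53°
∠(j32000 + 3600) = arctan(32000/3600) = 83.58°
∠T(j32000) = 89.97° + 88.95° − (89.97° + 89.53° + 83.58°) = -84.15°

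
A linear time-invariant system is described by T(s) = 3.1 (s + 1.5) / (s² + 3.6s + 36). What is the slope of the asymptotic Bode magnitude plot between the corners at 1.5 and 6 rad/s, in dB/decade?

In this band the factors already past their corner are: zero at 1.5; net slope = 20 dB/decade.

20 dB/decade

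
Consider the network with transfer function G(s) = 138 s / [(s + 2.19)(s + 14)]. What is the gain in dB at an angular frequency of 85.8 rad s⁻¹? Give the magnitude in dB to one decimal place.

|j85.8| = 85.8
|j85.8 + 2.19| = √(85.8² + 2.19²) = 85.83
|j85.8 + 14| = √(85.8² + 14²) = 86.93
|G(j85.8)| = 138 × 85.8 / (85.83 × 86.93) = 1.5869
20 log₁₀(1.5869) = 4.01 dB

4.0 dB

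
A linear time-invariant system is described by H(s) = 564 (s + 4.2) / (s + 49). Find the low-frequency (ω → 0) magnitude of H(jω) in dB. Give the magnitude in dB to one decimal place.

H(0) = 564 × 4.2 / 49 = 48.343
20 log₁₀(48.343) = 33.69 dB

33.7 dB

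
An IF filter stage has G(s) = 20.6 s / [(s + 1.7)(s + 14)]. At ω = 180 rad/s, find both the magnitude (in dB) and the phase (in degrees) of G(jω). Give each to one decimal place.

|G| = -18.9 dB, ∠G = -85.0°

|j180| = 180
|j180 + 1.7| = √(180² + 1.7²) = 180
|j180 + 14| = √(180² + 14²) = 180.5
|G(j180)| = 20.6 × 180 / (180 × 180.5) = 0.11409
20 log₁₀(0.11409) = -18.85 dB
∠(j180) = 90.00°
∠(j180 + 1.7) = arctan(180/1.7) = 89.46°
∠(j180 + 14) = arctan(180/14) = 85.55°
∠G(j180) = 90.00° − (89.46° + 85.55°) = -85.01°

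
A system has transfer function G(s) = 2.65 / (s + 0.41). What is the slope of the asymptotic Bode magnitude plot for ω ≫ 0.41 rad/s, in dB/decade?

With 0 zeros and 1 pole, the high-frequency asymptotic slope is 20 × (0 − 1) = -20 dB/decade.

-20 dB/decade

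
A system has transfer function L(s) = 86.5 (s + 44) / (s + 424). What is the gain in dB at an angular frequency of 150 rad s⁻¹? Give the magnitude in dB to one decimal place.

29.6 dB

|j150 + 44| = √(150² + 44²) = 156.3
|j150 + 424| = √(150² + 424²) = 449.8
|L(j150)| = 86.5 × 156.3 / 449.8 = 30.065
20 log₁₀(30.065) = 29.56 dB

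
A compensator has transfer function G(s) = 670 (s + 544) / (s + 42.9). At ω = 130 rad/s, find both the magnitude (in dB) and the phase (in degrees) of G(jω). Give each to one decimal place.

|G| = 68.7 dB, ∠G = -58.3°

|j130 + 544| = √(130² + 544²) = 559.3
|j130 + 42.9| = √(130² + 42.9²) = 136.9
|G(j130)| = 670 × 559.3 / 136.9 = 2737.4
20 log₁₀(2737.4) = 68.75 dB
∠(j130 + 544) = arctan(130/544) = 13.44°
∠(j130 + 42.9) = arctan(130/42.9) = 71.74°
∠G(j130) = 13.44° − 71.74° = -58.30°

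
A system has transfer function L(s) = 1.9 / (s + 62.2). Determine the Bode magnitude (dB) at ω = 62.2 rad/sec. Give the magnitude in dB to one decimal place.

-33.3 dB

|j62.2 + 62.2| = √(62.2² + 62.2²) = 87.96
|L(j62.2)| = 1.9 / 87.96 = 0.0216
20 log₁₀(0.0216) = -33.31 dB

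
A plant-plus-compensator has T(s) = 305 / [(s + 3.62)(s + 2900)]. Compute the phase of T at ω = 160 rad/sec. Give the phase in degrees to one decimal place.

-91.9°

∠(j160 + 3.62) = arctan(160/3.62) = 88.70°
∠(j160 + 2900) = arctan(160/2900) = 3.16°
∠T(j160) = − (88.70° + 3.16°) = -91.86°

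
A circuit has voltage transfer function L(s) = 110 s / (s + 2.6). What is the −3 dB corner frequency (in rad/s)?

For a single-pole high-pass, the −3 dB point is at the pole: ω = 2.6 rad/s.

2.6 rad/s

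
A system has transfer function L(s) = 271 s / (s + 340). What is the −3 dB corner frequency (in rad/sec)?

340 rad/sec

For a single-pole high-pass, the −3 dB point is at the pole: ω = 340 rad/sec.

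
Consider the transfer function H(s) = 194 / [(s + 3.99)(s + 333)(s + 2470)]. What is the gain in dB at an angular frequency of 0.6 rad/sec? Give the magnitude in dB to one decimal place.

|j0.6 + 3.99| = √(0.6² + 3.99²) = 4.035
|j0.6 + 333| = √(0.6² + 333²) = 333
|j0.6 + 2470| = √(0.6² + 2470²) = 2470
|H(j0.6)| = 194 / (4.035 × 333 × 2470) = 5.8456e-05
20 log₁₀(5.8456e-05) = -84.66 dB

-84.7 dB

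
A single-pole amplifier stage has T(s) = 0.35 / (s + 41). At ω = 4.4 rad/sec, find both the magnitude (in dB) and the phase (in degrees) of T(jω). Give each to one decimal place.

|j4.4 + 41| = √(4.4² + 41²) = 41.24
|T(j4.4)| = 0.35 / 41.24 = 0.0084878
20 log₁₀(0.0084878) = -41.42 dB
∠(j4.4 + 41) = arctan(4.4/41) = 6.13°
∠T(j4.4) = −6.13° = -6.13°

|T| = -41.4 dB, ∠T = -6.1°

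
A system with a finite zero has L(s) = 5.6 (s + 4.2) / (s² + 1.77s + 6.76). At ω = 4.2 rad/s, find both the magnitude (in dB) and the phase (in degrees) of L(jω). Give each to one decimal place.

|L| = 8.0 dB, ∠L = -100.7 deg

|j4.2 + 4.2| = √(4.2² + 4.2²) = 5.94
|(j4.2)² + 1.77(j4.2) + 6.76| = |-10.88 + j7.434| = 13.18
|L(j4.2)| = 5.6 × 5.94 / 13.18 = 2.5242
20 log₁₀(2.5242) = 8.04 dB
∠(j4.2 + 4.2) = arctan(4.2/4.2) = 45.00°
∠[(j4.2)² + 1.77(j4.2) + 6.76] = ∠[-10.88 + j7.434] = 145.66°
∠L(j4.2) = 45.00° − 145.66° = -100.66°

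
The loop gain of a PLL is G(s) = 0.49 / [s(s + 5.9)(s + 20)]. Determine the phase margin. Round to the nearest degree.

90°

Gain crossover: |G(jω)| = 1 at ω ≈ 0.00415 rad s⁻¹.
∠G(j0.00415) = −90° − arctan(0.00415/5.9) − arctan(0.00415/20) ≈ -90.05°
PM = 180° + (-90.05°) = 89.95°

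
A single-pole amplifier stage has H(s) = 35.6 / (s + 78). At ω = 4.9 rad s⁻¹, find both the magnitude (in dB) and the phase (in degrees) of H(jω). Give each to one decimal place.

|j4.9 + 78| = √(4.9² + 78²) = 78.15
|H(j4.9)| = 35.6 / 78.15 = 0.45551
20 log₁₀(0.45551) = -6.83 dB
∠(j4.9 + 78) = arctan(4.9/78) = 3.59°
∠H(j4.9) = −3.59° = -3.59°

|H| = -6.8 dB, ∠H = -3.6 deg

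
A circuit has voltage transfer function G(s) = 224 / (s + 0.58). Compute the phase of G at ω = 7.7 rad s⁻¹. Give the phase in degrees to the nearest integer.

∠(j7.7 + 0.58) = arctan(7.7/0.58) = 85.69°
∠G(j7.7) = −85.69° = -85.69°

-86°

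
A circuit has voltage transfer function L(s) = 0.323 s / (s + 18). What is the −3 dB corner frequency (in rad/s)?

For a single-pole high-pass, the −3 dB point is at the pole: ω = 18 rad/s.

18 rad/s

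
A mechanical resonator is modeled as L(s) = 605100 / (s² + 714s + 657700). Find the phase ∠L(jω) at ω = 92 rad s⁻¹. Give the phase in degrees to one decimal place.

-5.8°

∠[(j92)² + 714(j92) + 657700] = ∠[6.4924e+05 + j65688] = 5.78°
∠L(j92) = −5.78° = -5.78°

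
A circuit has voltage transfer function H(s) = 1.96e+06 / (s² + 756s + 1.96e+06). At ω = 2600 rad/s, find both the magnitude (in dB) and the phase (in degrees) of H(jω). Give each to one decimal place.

|(j2600)² + 756(j2600) + 1.96e+06| = |-4.8e+06 + j1.9656e+06| = 5.187e+06
|H(j2600)| = 1.96e+06 / 5.187e+06 = 0.37788
20 log₁₀(0.37788) = -8.45 dB
∠[(j2600)² + 756(j2600) + 1.96e+06] = ∠[-4.8e+06 + j1.9656e+06] = 157.73°
∠H(j2600) = −157.73° = -157.73°

|H| = -8.5 dB, ∠H = -157.7°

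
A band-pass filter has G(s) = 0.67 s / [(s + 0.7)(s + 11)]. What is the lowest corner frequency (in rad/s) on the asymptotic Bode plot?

0.7 rad/s

Break frequencies occur at each pole and zero magnitude: 0.7 rad/s, 11 rad/s.
The lowest is 0.7 rad/s.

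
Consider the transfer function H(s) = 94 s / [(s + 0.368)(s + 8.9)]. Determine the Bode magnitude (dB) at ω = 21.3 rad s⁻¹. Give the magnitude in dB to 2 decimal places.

|j21.3| = 21.3
|j21.3 + 0.368| = √(21.3² + 0.368²) = 21.3
|j21.3 + 8.9| = √(21.3² + 8.9²) = 23.08
|H(j21.3)| = 94 × 21.3 / (21.3 × 23.08) = 4.0714
20 log₁₀(4.0714) = 12.195 dB

12.19 dB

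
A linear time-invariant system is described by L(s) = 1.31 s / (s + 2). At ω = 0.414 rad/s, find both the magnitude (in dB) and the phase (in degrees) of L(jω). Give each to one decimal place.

|j0.414| = 0.414
|j0.414 + 2| = √(0.414² + 2²) = 2.042
|L(j0.414)| = 1.31 × 0.414 / 2.042 = 0.26554
20 log₁₀(0.26554) = -11.52 dB
∠(j0.414) = 90.00°
∠(j0.414 + 2) = arctan(0.414/2) = 11.70°
∠L(j0.414) = 90.00° − 11.70° = 78.30°

|L| = -11.5 dB, ∠L = 78.3 deg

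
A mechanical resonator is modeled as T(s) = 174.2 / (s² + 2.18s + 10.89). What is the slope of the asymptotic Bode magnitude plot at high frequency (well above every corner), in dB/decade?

-40 dB/decade

With 0 zeros and 2 poles, the high-frequency asymptotic slope is 20 × (0 − 2) = -40 dB/decade.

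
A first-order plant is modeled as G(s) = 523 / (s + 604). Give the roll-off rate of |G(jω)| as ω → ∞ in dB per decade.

With 0 zeros and 1 pole, the high-frequency asymptotic slope is 20 × (0 − 1) = -20 dB/decade.

-20 dB/decade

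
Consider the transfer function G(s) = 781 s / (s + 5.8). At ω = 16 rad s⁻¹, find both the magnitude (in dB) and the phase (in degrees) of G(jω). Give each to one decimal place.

|G| = 57.3 dB, ∠G = 19.9°

|j16| = 16
|j16 + 5.8| = √(16² + 5.8²) = 17.02
|G(j16)| = 781 × 16 / 17.02 = 734.25
20 log₁₀(734.25) = 57.32 dB
∠(j16) = 90.00°
∠(j16 + 5.8) = arctan(16/5.8) = 70.07°
∠G(j16) = 90.00° − 70.07° = 19.93°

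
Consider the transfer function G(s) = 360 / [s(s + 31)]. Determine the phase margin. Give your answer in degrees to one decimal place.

Gain crossover: |G(jω)| = 1 at ω ≈ 10.9 rad s⁻¹.
∠G(j10.9) = −90° − arctan(10.9/31) ≈ -109.45°
PM = 180° + (-109.45°) = 70.55°

70.5°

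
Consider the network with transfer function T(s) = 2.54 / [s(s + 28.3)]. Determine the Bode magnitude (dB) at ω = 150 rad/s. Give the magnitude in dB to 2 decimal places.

-79.10 dB

|j150 + 28.3| = √(150² + 28.3²) = 152.6
|j150| = 150
|T(j150)| = 2.54 / (152.6 × 150) = 0.00011093
20 log₁₀(0.00011093) = -79.099 dB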